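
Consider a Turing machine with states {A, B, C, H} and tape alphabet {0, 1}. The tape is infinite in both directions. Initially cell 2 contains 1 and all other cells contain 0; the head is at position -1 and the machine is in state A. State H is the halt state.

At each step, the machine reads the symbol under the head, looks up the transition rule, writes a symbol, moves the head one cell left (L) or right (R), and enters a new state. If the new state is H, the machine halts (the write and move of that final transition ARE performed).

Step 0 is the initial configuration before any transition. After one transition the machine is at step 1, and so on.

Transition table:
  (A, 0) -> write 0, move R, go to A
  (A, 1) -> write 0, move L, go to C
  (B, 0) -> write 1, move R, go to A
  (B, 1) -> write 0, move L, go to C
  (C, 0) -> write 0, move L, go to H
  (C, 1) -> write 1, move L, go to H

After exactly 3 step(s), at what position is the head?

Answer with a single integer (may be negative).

Step 1: in state A at pos -1, read 0 -> (A,0)->write 0,move R,goto A. Now: state=A, head=0, tape[-2..3]=000010 (head:   ^)
Step 2: in state A at pos 0, read 0 -> (A,0)->write 0,move R,goto A. Now: state=A, head=1, tape[-2..3]=000010 (head:    ^)
Step 3: in state A at pos 1, read 0 -> (A,0)->write 0,move R,goto A. Now: state=A, head=2, tape[-2..3]=000010 (head:     ^)

Answer: 2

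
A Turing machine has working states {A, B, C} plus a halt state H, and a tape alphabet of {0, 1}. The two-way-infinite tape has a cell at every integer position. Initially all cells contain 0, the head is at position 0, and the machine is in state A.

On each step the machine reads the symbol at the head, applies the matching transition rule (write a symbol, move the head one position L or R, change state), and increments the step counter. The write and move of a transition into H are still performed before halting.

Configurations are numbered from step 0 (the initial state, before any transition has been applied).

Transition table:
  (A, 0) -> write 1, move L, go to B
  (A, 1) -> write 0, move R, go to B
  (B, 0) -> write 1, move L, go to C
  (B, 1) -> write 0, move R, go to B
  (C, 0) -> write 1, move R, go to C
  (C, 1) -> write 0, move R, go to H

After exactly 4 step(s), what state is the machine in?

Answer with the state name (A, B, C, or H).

Answer: H

Derivation:
Step 1: in state A at pos 0, read 0 -> (A,0)->write 1,move L,goto B. Now: state=B, head=-1, tape[-2..1]=0010 (head:  ^)
Step 2: in state B at pos -1, read 0 -> (B,0)->write 1,move L,goto C. Now: state=C, head=-2, tape[-3..1]=00110 (head:  ^)
Step 3: in state C at pos -2, read 0 -> (C,0)->write 1,move R,goto C. Now: state=C, head=-1, tape[-3..1]=01110 (head:   ^)
Step 4: in state C at pos -1, read 1 -> (C,1)->write 0,move R,goto H. Now: state=H, head=0, tape[-3..1]=01010 (head:    ^)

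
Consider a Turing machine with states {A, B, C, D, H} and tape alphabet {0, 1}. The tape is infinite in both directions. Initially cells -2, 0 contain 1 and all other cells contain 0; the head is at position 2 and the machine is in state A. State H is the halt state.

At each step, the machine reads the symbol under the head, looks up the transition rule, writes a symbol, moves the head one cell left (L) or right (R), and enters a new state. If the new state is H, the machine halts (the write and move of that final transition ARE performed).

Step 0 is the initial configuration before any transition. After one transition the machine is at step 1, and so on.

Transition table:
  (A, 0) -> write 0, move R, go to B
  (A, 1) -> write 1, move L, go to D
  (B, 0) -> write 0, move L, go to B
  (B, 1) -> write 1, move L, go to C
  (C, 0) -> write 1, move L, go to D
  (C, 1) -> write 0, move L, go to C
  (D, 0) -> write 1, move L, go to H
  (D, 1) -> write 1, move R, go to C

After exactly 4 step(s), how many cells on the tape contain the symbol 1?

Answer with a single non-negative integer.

Answer: 2

Derivation:
Step 1: in state A at pos 2, read 0 -> (A,0)->write 0,move R,goto B. Now: state=B, head=3, tape[-3..4]=01010000 (head:       ^)
Step 2: in state B at pos 3, read 0 -> (B,0)->write 0,move L,goto B. Now: state=B, head=2, tape[-3..4]=01010000 (head:      ^)
Step 3: in state B at pos 2, read 0 -> (B,0)->write 0,move L,goto B. Now: state=B, head=1, tape[-3..4]=01010000 (head:     ^)
Step 4: in state B at pos 1, read 0 -> (B,0)->write 0,move L,goto B. Now: state=B, head=0, tape[-3..4]=01010000 (head:    ^)
Cells containing 1 after step 4: {-2, 0} -> 2 cell(s)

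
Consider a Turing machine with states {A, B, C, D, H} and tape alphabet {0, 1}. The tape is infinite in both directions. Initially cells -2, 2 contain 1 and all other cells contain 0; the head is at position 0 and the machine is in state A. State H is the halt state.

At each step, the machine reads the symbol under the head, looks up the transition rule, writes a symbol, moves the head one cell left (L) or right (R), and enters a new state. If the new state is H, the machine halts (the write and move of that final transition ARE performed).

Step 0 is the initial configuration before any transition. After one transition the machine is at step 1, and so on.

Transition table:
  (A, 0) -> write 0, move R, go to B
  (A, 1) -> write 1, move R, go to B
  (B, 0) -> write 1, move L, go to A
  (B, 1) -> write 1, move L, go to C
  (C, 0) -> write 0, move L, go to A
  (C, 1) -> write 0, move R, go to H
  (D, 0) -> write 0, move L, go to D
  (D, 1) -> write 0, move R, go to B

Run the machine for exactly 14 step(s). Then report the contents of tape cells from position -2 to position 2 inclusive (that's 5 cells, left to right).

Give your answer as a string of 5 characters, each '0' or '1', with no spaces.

Answer: 11111

Derivation:
Step 1: in state A at pos 0, read 0 -> (A,0)->write 0,move R,goto B. Now: state=B, head=1, tape[-3..3]=0100010 (head:     ^)
Step 2: in state B at pos 1, read 0 -> (B,0)->write 1,move L,goto A. Now: state=A, head=0, tape[-3..3]=0100110 (head:    ^)
Step 3: in state A at pos 0, read 0 -> (A,0)->write 0,move R,goto B. Now: state=B, head=1, tape[-3..3]=0100110 (head:     ^)
Step 4: in state B at pos 1, read 1 -> (B,1)->write 1,move L,goto C. Now: state=C, head=0, tape[-3..3]=0100110 (head:    ^)
Step 5: in state C at pos 0, read 0 -> (C,0)->write 0,move L,goto A. Now: state=A, head=-1, tape[-3..3]=0100110 (head:   ^)
Step 6: in state A at pos -1, read 0 -> (A,0)->write 0,move R,goto B. Now: state=B, head=0, tape[-3..3]=0100110 (head:    ^)
Step 7: in state B at pos 0, read 0 -> (B,0)->write 1,move L,goto A. Now: state=A, head=-1, tape[-3..3]=0101110 (head:   ^)
Step 8: in state A at pos -1, read 0 -> (A,0)->write 0,move R,goto B. Now: state=B, head=0, tape[-3..3]=0101110 (head:    ^)
Step 9: in state B at pos 0, read 1 -> (B,1)->write 1,move L,goto C. Now: state=C, head=-1, tape[-3..3]=0101110 (head:   ^)
Step 10: in state C at pos -1, read 0 -> (C,0)->write 0,move L,goto A. Now: state=A, head=-2, tape[-3..3]=0101110 (head:  ^)
Step 11: in state A at pos -2, read 1 -> (A,1)->write 1,move R,goto B. Now: state=B, head=-1, tape[-3..3]=0101110 (head:   ^)
Step 12: in state B at pos -1, read 0 -> (B,0)->write 1,move L,goto A. Now: state=A, head=-2, tape[-3..3]=0111110 (head:  ^)
Step 13: in state A at pos -2, read 1 -> (A,1)->write 1,move R,goto B. Now: state=B, head=-1, tape[-3..3]=0111110 (head:   ^)
Step 14: in state B at pos -1, read 1 -> (B,1)->write 1,move L,goto C. Now: state=C, head=-2, tape[-3..3]=0111110 (head:  ^)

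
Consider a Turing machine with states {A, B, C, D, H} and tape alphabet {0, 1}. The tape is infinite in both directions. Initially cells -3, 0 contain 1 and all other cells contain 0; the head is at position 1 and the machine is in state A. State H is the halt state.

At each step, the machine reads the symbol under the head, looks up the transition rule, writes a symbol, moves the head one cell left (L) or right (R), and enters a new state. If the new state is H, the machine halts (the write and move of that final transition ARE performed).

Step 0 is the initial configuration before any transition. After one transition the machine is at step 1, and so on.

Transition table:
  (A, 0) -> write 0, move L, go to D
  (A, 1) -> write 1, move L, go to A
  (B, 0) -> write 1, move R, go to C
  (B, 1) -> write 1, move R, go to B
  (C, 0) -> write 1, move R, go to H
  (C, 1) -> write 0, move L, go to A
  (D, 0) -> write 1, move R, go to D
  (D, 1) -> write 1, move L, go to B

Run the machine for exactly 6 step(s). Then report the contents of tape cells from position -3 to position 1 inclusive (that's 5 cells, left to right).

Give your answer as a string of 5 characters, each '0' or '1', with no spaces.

Answer: 10100

Derivation:
Step 1: in state A at pos 1, read 0 -> (A,0)->write 0,move L,goto D. Now: state=D, head=0, tape[-4..2]=0100100 (head:     ^)
Step 2: in state D at pos 0, read 1 -> (D,1)->write 1,move L,goto B. Now: state=B, head=-1, tape[-4..2]=0100100 (head:    ^)
Step 3: in state B at pos -1, read 0 -> (B,0)->write 1,move R,goto C. Now: state=C, head=0, tape[-4..2]=0101100 (head:     ^)
Step 4: in state C at pos 0, read 1 -> (C,1)->write 0,move L,goto A. Now: state=A, head=-1, tape[-4..2]=0101000 (head:    ^)
Step 5: in state A at pos -1, read 1 -> (A,1)->write 1,move L,goto A. Now: state=A, head=-2, tape[-4..2]=0101000 (head:   ^)
Step 6: in state A at pos -2, read 0 -> (A,0)->write 0,move L,goto D. Now: state=D, head=-3, tape[-4..2]=0101000 (head:  ^)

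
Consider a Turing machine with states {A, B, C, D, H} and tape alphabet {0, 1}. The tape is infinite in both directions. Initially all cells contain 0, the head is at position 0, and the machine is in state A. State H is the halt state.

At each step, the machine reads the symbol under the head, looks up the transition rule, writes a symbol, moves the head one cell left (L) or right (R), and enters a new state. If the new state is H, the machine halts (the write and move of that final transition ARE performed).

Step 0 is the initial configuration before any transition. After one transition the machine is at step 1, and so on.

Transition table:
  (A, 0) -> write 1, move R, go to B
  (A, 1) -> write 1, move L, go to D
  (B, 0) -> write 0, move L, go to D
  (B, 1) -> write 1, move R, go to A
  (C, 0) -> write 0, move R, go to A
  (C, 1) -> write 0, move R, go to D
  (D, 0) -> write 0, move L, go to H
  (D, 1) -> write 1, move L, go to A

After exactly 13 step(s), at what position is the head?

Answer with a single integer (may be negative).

Step 1: in state A at pos 0, read 0 -> (A,0)->write 1,move R,goto B. Now: state=B, head=1, tape[-1..2]=0100 (head:   ^)
Step 2: in state B at pos 1, read 0 -> (B,0)->write 0,move L,goto D. Now: state=D, head=0, tape[-1..2]=0100 (head:  ^)
Step 3: in state D at pos 0, read 1 -> (D,1)->write 1,move L,goto A. Now: state=A, head=-1, tape[-2..2]=00100 (head:  ^)
Step 4: in state A at pos -1, read 0 -> (A,0)->write 1,move R,goto B. Now: state=B, head=0, tape[-2..2]=01100 (head:   ^)
Step 5: in state B at pos 0, read 1 -> (B,1)->write 1,move R,goto A. Now: state=A, head=1, tape[-2..2]=01100 (head:    ^)
Step 6: in state A at pos 1, read 0 -> (A,0)->write 1,move R,goto B. Now: state=B, head=2, tape[-2..3]=011100 (head:     ^)
Step 7: in state B at pos 2, read 0 -> (B,0)->write 0,move L,goto D. Now: state=D, head=1, tape[-2..3]=011100 (head:    ^)
Step 8: in state D at pos 1, read 1 -> (D,1)->write 1,move L,goto A. Now: state=A, head=0, tape[-2..3]=011100 (head:   ^)
Step 9: in state A at pos 0, read 1 -> (A,1)->write 1,move L,goto D. Now: state=D, head=-1, tape[-2..3]=011100 (head:  ^)
Step 10: in state D at pos -1, read 1 -> (D,1)->write 1,move L,goto A. Now: state=A, head=-2, tape[-3..3]=0011100 (head:  ^)
Step 11: in state A at pos -2, read 0 -> (A,0)->write 1,move R,goto B. Now: state=B, head=-1, tape[-3..3]=0111100 (head:   ^)
Step 12: in state B at pos -1, read 1 -> (B,1)->write 1,move R,goto A. Now: state=A, head=0, tape[-3..3]=0111100 (head:    ^)
Step 13: in state A at pos 0, read 1 -> (A,1)->write 1,move L,goto D. Now: state=D, head=-1, tape[-3..3]=0111100 (head:   ^)

Answer: -1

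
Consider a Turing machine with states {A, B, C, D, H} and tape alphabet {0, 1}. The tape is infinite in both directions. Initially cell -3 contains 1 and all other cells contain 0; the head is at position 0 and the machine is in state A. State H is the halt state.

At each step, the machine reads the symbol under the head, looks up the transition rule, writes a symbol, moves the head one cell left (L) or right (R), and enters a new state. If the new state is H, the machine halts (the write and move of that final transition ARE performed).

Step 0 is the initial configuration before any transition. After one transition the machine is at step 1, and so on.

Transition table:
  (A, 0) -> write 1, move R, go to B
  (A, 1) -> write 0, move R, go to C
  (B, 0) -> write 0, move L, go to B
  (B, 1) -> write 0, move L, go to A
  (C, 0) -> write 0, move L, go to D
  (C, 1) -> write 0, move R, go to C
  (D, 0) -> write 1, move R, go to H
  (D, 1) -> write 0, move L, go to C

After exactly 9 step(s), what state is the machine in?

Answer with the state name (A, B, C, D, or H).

Answer: A

Derivation:
Step 1: in state A at pos 0, read 0 -> (A,0)->write 1,move R,goto B. Now: state=B, head=1, tape[-4..2]=0100100 (head:      ^)
Step 2: in state B at pos 1, read 0 -> (B,0)->write 0,move L,goto B. Now: state=B, head=0, tape[-4..2]=0100100 (head:     ^)
Step 3: in state B at pos 0, read 1 -> (B,1)->write 0,move L,goto A. Now: state=A, head=-1, tape[-4..2]=0100000 (head:    ^)
Step 4: in state A at pos -1, read 0 -> (A,0)->write 1,move R,goto B. Now: state=B, head=0, tape[-4..2]=0101000 (head:     ^)
Step 5: in state B at pos 0, read 0 -> (B,0)->write 0,move L,goto B. Now: state=B, head=-1, tape[-4..2]=0101000 (head:    ^)
Step 6: in state B at pos -1, read 1 -> (B,1)->write 0,move L,goto A. Now: state=A, head=-2, tape[-4..2]=0100000 (head:   ^)
Step 7: in state A at pos -2, read 0 -> (A,0)->write 1,move R,goto B. Now: state=B, head=-1, tape[-4..2]=0110000 (head:    ^)
Step 8: in state B at pos -1, read 0 -> (B,0)->write 0,move L,goto B. Now: state=B, head=-2, tape[-4..2]=0110000 (head:   ^)
Step 9: in state B at pos -2, read 1 -> (B,1)->write 0,move L,goto A. Now: state=A, head=-3, tape[-4..2]=0100000 (head:  ^)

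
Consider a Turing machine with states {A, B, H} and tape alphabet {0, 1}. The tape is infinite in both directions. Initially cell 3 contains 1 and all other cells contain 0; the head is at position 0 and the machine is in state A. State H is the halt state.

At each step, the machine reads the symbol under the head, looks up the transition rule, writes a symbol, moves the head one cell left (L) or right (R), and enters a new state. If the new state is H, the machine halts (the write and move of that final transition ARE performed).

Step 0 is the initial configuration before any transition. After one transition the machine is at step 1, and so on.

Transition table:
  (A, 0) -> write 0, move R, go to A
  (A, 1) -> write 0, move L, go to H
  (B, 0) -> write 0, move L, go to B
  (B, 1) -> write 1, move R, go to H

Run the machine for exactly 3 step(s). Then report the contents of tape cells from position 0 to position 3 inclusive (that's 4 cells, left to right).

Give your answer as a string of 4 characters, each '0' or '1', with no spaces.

Answer: 0001

Derivation:
Step 1: in state A at pos 0, read 0 -> (A,0)->write 0,move R,goto A. Now: state=A, head=1, tape[-1..4]=000010 (head:   ^)
Step 2: in state A at pos 1, read 0 -> (A,0)->write 0,move R,goto A. Now: state=A, head=2, tape[-1..4]=000010 (head:    ^)
Step 3: in state A at pos 2, read 0 -> (A,0)->write 0,move R,goto A. Now: state=A, head=3, tape[-1..4]=000010 (head:     ^)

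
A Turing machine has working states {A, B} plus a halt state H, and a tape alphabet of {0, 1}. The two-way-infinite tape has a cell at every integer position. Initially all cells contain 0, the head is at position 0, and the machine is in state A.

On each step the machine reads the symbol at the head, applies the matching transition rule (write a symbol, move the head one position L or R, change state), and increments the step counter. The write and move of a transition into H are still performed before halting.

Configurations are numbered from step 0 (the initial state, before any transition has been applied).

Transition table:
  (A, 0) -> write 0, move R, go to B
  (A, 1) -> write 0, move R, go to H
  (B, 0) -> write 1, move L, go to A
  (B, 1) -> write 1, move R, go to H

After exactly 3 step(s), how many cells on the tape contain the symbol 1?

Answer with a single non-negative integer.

Answer: 1

Derivation:
Step 1: in state A at pos 0, read 0 -> (A,0)->write 0,move R,goto B. Now: state=B, head=1, tape[-1..2]=0000 (head:   ^)
Step 2: in state B at pos 1, read 0 -> (B,0)->write 1,move L,goto A. Now: state=A, head=0, tape[-1..2]=0010 (head:  ^)
Step 3: in state A at pos 0, read 0 -> (A,0)->write 0,move R,goto B. Now: state=B, head=1, tape[-1..2]=0010 (head:   ^)
Cells containing 1 after step 3: {1} -> 1 cell(s)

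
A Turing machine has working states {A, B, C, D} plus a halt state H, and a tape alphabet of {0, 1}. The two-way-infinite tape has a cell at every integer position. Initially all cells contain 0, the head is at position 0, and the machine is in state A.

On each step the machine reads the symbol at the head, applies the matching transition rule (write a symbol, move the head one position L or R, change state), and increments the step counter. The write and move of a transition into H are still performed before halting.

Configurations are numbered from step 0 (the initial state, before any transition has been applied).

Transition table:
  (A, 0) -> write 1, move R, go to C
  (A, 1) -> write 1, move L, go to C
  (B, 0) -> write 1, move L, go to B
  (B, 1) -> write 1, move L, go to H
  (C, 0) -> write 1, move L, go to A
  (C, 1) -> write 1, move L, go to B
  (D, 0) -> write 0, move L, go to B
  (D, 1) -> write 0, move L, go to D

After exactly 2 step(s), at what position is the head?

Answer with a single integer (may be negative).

Answer: 0

Derivation:
Step 1: in state A at pos 0, read 0 -> (A,0)->write 1,move R,goto C. Now: state=C, head=1, tape[-1..2]=0100 (head:   ^)
Step 2: in state C at pos 1, read 0 -> (C,0)->write 1,move L,goto A. Now: state=A, head=0, tape[-1..2]=0110 (head:  ^)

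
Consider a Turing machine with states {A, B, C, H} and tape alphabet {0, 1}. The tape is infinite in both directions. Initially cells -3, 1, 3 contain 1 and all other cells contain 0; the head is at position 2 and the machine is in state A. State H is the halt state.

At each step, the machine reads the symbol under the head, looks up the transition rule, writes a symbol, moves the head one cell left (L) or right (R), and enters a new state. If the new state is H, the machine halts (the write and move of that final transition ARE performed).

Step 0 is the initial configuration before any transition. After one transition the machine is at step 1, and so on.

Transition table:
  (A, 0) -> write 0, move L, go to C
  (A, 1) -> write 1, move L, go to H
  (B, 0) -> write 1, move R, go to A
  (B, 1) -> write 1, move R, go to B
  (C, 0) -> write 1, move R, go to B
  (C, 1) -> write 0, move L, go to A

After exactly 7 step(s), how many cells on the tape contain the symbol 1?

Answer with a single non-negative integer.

Answer: 3

Derivation:
Step 1: in state A at pos 2, read 0 -> (A,0)->write 0,move L,goto C. Now: state=C, head=1, tape[-4..4]=010001010 (head:      ^)
Step 2: in state C at pos 1, read 1 -> (C,1)->write 0,move L,goto A. Now: state=A, head=0, tape[-4..4]=010000010 (head:     ^)
Step 3: in state A at pos 0, read 0 -> (A,0)->write 0,move L,goto C. Now: state=C, head=-1, tape[-4..4]=010000010 (head:    ^)
Step 4: in state C at pos -1, read 0 -> (C,0)->write 1,move R,goto B. Now: state=B, head=0, tape[-4..4]=010100010 (head:     ^)
Step 5: in state B at pos 0, read 0 -> (B,0)->write 1,move R,goto A. Now: state=A, head=1, tape[-4..4]=010110010 (head:      ^)
Step 6: in state A at pos 1, read 0 -> (A,0)->write 0,move L,goto C. Now: state=C, head=0, tape[-4..4]=010110010 (head:     ^)
Step 7: in state C at pos 0, read 1 -> (C,1)->write 0,move L,goto A. Now: state=A, head=-1, tape[-4..4]=010100010 (head:    ^)
Cells containing 1 after step 7: {-3, -1, 3} -> 3 cell(s)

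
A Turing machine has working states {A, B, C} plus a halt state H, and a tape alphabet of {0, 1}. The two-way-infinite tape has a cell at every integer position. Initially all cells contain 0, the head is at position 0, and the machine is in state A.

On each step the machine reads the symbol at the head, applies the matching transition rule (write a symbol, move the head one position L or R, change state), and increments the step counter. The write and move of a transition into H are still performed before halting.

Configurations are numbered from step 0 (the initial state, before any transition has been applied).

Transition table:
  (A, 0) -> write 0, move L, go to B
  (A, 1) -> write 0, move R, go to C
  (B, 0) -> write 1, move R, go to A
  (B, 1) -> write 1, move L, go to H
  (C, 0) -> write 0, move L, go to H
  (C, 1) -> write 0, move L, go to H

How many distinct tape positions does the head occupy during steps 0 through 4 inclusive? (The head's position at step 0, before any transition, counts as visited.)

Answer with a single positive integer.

Step 1: in state A at pos 0, read 0 -> (A,0)->write 0,move L,goto B. Now: state=B, head=-1, tape[-2..1]=0000 (head:  ^)
Step 2: in state B at pos -1, read 0 -> (B,0)->write 1,move R,goto A. Now: state=A, head=0, tape[-2..1]=0100 (head:   ^)
Step 3: in state A at pos 0, read 0 -> (A,0)->write 0,move L,goto B. Now: state=B, head=-1, tape[-2..1]=0100 (head:  ^)
Step 4: in state B at pos -1, read 1 -> (B,1)->write 1,move L,goto H. Now: state=H, head=-2, tape[-3..1]=00100 (head:  ^)
Head positions at steps 0..4: starting at 0, distinct positions visited = {-2, -1, 0} -> 3 position(s)

Answer: 3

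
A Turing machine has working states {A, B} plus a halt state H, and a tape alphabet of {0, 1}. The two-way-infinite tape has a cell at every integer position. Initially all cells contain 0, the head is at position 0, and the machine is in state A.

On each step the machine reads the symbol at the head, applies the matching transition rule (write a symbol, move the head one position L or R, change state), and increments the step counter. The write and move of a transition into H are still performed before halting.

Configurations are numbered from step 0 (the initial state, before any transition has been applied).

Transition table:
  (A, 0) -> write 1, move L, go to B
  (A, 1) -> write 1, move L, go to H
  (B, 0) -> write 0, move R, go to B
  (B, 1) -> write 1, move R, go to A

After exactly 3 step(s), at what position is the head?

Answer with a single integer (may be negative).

Answer: 1

Derivation:
Step 1: in state A at pos 0, read 0 -> (A,0)->write 1,move L,goto B. Now: state=B, head=-1, tape[-2..1]=0010 (head:  ^)
Step 2: in state B at pos -1, read 0 -> (B,0)->write 0,move R,goto B. Now: state=B, head=0, tape[-2..1]=0010 (head:   ^)
Step 3: in state B at pos 0, read 1 -> (B,1)->write 1,move R,goto A. Now: state=A, head=1, tape[-2..2]=00100 (head:    ^)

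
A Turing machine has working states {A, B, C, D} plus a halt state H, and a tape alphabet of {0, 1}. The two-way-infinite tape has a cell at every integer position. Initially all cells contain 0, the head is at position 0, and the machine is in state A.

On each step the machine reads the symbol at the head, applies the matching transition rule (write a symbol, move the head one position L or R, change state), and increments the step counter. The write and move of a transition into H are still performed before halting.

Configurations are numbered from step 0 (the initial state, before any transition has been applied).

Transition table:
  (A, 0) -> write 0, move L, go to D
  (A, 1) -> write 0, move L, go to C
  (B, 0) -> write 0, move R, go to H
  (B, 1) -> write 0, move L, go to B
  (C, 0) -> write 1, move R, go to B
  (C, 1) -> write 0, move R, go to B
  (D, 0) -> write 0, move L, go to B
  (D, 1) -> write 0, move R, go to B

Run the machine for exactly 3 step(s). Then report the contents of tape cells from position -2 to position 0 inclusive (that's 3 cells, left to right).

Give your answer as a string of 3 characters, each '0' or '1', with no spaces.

Step 1: in state A at pos 0, read 0 -> (A,0)->write 0,move L,goto D. Now: state=D, head=-1, tape[-2..1]=0000 (head:  ^)
Step 2: in state D at pos -1, read 0 -> (D,0)->write 0,move L,goto B. Now: state=B, head=-2, tape[-3..1]=00000 (head:  ^)
Step 3: in state B at pos -2, read 0 -> (B,0)->write 0,move R,goto H. Now: state=H, head=-1, tape[-3..1]=00000 (head:   ^)

Answer: 000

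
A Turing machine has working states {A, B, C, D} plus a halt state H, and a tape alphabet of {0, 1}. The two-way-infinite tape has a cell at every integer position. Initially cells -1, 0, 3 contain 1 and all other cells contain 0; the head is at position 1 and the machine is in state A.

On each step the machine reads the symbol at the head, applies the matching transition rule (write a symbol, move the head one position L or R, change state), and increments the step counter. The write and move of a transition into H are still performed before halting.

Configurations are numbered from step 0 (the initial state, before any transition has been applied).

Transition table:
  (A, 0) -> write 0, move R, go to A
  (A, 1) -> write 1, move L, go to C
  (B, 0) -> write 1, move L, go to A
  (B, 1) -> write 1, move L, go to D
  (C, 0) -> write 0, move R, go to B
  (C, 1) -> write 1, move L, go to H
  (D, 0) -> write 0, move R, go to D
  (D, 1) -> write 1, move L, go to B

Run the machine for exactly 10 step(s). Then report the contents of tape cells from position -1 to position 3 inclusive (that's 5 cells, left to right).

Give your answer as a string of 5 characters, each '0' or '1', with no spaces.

Step 1: in state A at pos 1, read 0 -> (A,0)->write 0,move R,goto A. Now: state=A, head=2, tape[-2..4]=0110010 (head:     ^)
Step 2: in state A at pos 2, read 0 -> (A,0)->write 0,move R,goto A. Now: state=A, head=3, tape[-2..4]=0110010 (head:      ^)
Step 3: in state A at pos 3, read 1 -> (A,1)->write 1,move L,goto C. Now: state=C, head=2, tape[-2..4]=0110010 (head:     ^)
Step 4: in state C at pos 2, read 0 -> (C,0)->write 0,move R,goto B. Now: state=B, head=3, tape[-2..4]=0110010 (head:      ^)
Step 5: in state B at pos 3, read 1 -> (B,1)->write 1,move L,goto D. Now: state=D, head=2, tape[-2..4]=0110010 (head:     ^)
Step 6: in state D at pos 2, read 0 -> (D,0)->write 0,move R,goto D. Now: state=D, head=3, tape[-2..4]=0110010 (head:      ^)
Step 7: in state D at pos 3, read 1 -> (D,1)->write 1,move L,goto B. Now: state=B, head=2, tape[-2..4]=0110010 (head:     ^)
Step 8: in state B at pos 2, read 0 -> (B,0)->write 1,move L,goto A. Now: state=A, head=1, tape[-2..4]=0110110 (head:    ^)
Step 9: in state A at pos 1, read 0 -> (A,0)->write 0,move R,goto A. Now: state=A, head=2, tape[-2..4]=0110110 (head:     ^)
Step 10: in state A at pos 2, read 1 -> (A,1)->write 1,move L,goto C. Now: state=C, head=1, tape[-2..4]=0110110 (head:    ^)

Answer: 11011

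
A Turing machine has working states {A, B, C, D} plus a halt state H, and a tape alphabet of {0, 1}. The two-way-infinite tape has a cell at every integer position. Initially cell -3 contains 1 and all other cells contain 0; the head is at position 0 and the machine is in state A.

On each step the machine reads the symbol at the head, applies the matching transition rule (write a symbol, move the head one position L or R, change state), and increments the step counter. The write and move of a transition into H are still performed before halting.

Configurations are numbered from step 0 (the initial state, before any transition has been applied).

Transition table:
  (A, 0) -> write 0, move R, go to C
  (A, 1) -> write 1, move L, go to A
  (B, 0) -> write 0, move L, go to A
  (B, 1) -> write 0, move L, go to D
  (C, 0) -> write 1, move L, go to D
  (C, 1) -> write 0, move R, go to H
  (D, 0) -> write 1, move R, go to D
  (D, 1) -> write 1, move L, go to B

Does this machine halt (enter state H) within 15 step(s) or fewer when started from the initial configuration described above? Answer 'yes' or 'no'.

Step 1: in state A at pos 0, read 0 -> (A,0)->write 0,move R,goto C. Now: state=C, head=1, tape[-4..2]=0100000 (head:      ^)
Step 2: in state C at pos 1, read 0 -> (C,0)->write 1,move L,goto D. Now: state=D, head=0, tape[-4..2]=0100010 (head:     ^)
Step 3: in state D at pos 0, read 0 -> (D,0)->write 1,move R,goto D. Now: state=D, head=1, tape[-4..2]=0100110 (head:      ^)
Step 4: in state D at pos 1, read 1 -> (D,1)->write 1,move L,goto B. Now: state=B, head=0, tape[-4..2]=0100110 (head:     ^)
Step 5: in state B at pos 0, read 1 -> (B,1)->write 0,move L,goto D. Now: state=D, head=-1, tape[-4..2]=0100010 (head:    ^)
Step 6: in state D at pos -1, read 0 -> (D,0)->write 1,move R,goto D. Now: state=D, head=0, tape[-4..2]=0101010 (head:     ^)
Step 7: in state D at pos 0, read 0 -> (D,0)->write 1,move R,goto D. Now: state=D, head=1, tape[-4..2]=0101110 (head:      ^)
Step 8: in state D at pos 1, read 1 -> (D,1)->write 1,move L,goto B. Now: state=B, head=0, tape[-4..2]=0101110 (head:     ^)
Step 9: in state B at pos 0, read 1 -> (B,1)->write 0,move L,goto D. Now: state=D, head=-1, tape[-4..2]=0101010 (head:    ^)
Step 10: in state D at pos -1, read 1 -> (D,1)->write 1,move L,goto B. Now: state=B, head=-2, tape[-4..2]=0101010 (head:   ^)
Step 11: in state B at pos -2, read 0 -> (B,0)->write 0,move L,goto A. Now: state=A, head=-3, tape[-4..2]=0101010 (head:  ^)
Step 12: in state A at pos -3, read 1 -> (A,1)->write 1,move L,goto A. Now: state=A, head=-4, tape[-5..2]=00101010 (head:  ^)
Step 13: in state A at pos -4, read 0 -> (A,0)->write 0,move R,goto C. Now: state=C, head=-3, tape[-5..2]=00101010 (head:   ^)
Step 14: in state C at pos -3, read 1 -> (C,1)->write 0,move R,goto H. Now: state=H, head=-2, tape[-5..2]=00001010 (head:    ^)
State H reached at step 14; 14 <= 15 -> yes

Answer: yes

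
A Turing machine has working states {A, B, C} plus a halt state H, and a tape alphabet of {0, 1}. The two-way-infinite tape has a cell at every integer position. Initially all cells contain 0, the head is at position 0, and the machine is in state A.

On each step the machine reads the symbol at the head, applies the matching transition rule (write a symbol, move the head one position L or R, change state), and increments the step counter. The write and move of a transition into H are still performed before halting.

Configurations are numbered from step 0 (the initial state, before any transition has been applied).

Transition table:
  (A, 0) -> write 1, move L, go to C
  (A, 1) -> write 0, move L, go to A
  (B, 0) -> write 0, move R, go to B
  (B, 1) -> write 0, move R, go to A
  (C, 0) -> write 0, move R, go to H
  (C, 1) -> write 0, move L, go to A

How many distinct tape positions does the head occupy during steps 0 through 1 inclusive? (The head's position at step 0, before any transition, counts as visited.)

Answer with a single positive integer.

Answer: 2

Derivation:
Step 1: in state A at pos 0, read 0 -> (A,0)->write 1,move L,goto C. Now: state=C, head=-1, tape[-2..1]=0010 (head:  ^)
Head positions at steps 0..1: starting at 0, distinct positions visited = {-1, 0} -> 2 position(s)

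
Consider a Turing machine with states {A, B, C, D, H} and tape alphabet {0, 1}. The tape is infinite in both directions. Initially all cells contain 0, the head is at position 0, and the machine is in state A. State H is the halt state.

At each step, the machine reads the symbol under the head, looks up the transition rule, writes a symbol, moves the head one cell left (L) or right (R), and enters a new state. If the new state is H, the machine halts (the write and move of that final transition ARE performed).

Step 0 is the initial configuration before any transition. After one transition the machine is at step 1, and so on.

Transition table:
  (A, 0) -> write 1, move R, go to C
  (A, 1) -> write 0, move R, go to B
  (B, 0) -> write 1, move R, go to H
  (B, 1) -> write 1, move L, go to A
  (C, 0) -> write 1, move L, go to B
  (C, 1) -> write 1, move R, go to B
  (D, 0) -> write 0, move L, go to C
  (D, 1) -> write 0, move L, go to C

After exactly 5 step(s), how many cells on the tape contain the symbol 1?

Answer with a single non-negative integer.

Step 1: in state A at pos 0, read 0 -> (A,0)->write 1,move R,goto C. Now: state=C, head=1, tape[-1..2]=0100 (head:   ^)
Step 2: in state C at pos 1, read 0 -> (C,0)->write 1,move L,goto B. Now: state=B, head=0, tape[-1..2]=0110 (head:  ^)
Step 3: in state B at pos 0, read 1 -> (B,1)->write 1,move L,goto A. Now: state=A, head=-1, tape[-2..2]=00110 (head:  ^)
Step 4: in state A at pos -1, read 0 -> (A,0)->write 1,move R,goto C. Now: state=C, head=0, tape[-2..2]=01110 (head:   ^)
Step 5: in state C at pos 0, read 1 -> (C,1)->write 1,move R,goto B. Now: state=B, head=1, tape[-2..2]=01110 (head:    ^)
Cells containing 1 after step 5: {-1, 0, 1} -> 3 cell(s)

Answer: 3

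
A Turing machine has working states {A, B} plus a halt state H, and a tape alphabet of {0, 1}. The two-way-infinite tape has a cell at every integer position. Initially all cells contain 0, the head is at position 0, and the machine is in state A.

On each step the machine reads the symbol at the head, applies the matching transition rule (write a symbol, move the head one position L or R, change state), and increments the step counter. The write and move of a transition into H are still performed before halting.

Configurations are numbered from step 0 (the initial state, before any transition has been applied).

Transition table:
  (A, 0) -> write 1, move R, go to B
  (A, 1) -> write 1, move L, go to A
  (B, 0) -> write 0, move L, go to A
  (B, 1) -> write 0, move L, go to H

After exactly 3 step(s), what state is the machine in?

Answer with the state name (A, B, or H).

Step 1: in state A at pos 0, read 0 -> (A,0)->write 1,move R,goto B. Now: state=B, head=1, tape[-1..2]=0100 (head:   ^)
Step 2: in state B at pos 1, read 0 -> (B,0)->write 0,move L,goto A. Now: state=A, head=0, tape[-1..2]=0100 (head:  ^)
Step 3: in state A at pos 0, read 1 -> (A,1)->write 1,move L,goto A. Now: state=A, head=-1, tape[-2..2]=00100 (head:  ^)

Answer: A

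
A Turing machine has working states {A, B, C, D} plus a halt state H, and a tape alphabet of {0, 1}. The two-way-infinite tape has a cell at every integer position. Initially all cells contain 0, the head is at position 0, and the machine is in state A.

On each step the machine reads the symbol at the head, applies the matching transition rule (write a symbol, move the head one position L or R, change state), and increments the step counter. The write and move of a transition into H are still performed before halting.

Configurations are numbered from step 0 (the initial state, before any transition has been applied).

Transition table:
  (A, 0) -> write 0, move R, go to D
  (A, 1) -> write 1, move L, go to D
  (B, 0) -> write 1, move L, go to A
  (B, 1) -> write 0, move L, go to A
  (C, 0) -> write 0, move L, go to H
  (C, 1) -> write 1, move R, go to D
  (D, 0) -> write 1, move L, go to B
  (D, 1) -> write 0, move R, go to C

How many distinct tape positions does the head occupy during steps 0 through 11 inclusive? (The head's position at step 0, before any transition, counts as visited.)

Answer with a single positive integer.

Step 1: in state A at pos 0, read 0 -> (A,0)->write 0,move R,goto D. Now: state=D, head=1, tape[-1..2]=0000 (head:   ^)
Step 2: in state D at pos 1, read 0 -> (D,0)->write 1,move L,goto B. Now: state=B, head=0, tape[-1..2]=0010 (head:  ^)
Step 3: in state B at pos 0, read 0 -> (B,0)->write 1,move L,goto A. Now: state=A, head=-1, tape[-2..2]=00110 (head:  ^)
Step 4: in state A at pos -1, read 0 -> (A,0)->write 0,move R,goto D. Now: state=D, head=0, tape[-2..2]=00110 (head:   ^)
Step 5: in state D at pos 0, read 1 -> (D,1)->write 0,move R,goto C. Now: state=C, head=1, tape[-2..2]=00010 (head:    ^)
Step 6: in state C at pos 1, read 1 -> (C,1)->write 1,move R,goto D. Now: state=D, head=2, tape[-2..3]=000100 (head:     ^)
Step 7: in state D at pos 2, read 0 -> (D,0)->write 1,move L,goto B. Now: state=B, head=1, tape[-2..3]=000110 (head:    ^)
Step 8: in state B at pos 1, read 1 -> (B,1)->write 0,move L,goto A. Now: state=A, head=0, tape[-2..3]=000010 (head:   ^)
Step 9: in state A at pos 0, read 0 -> (A,0)->write 0,move R,goto D. Now: state=D, head=1, tape[-2..3]=000010 (head:    ^)
Step 10: in state D at pos 1, read 0 -> (D,0)->write 1,move L,goto B. Now: state=B, head=0, tape[-2..3]=000110 (head:   ^)
Step 11: in state B at pos 0, read 0 -> (B,0)->write 1,move L,goto A. Now: state=A, head=-1, tape[-2..3]=001110 (head:  ^)
Head positions at steps 0..11: starting at 0, distinct positions visited = {-1, 0, 1, 2} -> 4 position(s)

Answer: 4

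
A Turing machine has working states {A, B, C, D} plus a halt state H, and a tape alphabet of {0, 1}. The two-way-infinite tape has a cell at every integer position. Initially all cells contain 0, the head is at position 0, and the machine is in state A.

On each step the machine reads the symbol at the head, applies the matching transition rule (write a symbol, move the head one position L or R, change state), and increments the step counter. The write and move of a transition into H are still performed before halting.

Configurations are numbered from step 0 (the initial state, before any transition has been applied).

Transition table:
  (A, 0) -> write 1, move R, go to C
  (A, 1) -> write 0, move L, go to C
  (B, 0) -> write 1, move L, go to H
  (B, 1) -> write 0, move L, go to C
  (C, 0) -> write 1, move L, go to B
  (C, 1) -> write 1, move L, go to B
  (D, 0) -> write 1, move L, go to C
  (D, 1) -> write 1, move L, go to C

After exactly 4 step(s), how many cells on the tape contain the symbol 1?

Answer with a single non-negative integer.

Answer: 2

Derivation:
Step 1: in state A at pos 0, read 0 -> (A,0)->write 1,move R,goto C. Now: state=C, head=1, tape[-1..2]=0100 (head:   ^)
Step 2: in state C at pos 1, read 0 -> (C,0)->write 1,move L,goto B. Now: state=B, head=0, tape[-1..2]=0110 (head:  ^)
Step 3: in state B at pos 0, read 1 -> (B,1)->write 0,move L,goto C. Now: state=C, head=-1, tape[-2..2]=00010 (head:  ^)
Step 4: in state C at pos -1, read 0 -> (C,0)->write 1,move L,goto B. Now: state=B, head=-2, tape[-3..2]=001010 (head:  ^)
Cells containing 1 after step 4: {-1, 1} -> 2 cell(s)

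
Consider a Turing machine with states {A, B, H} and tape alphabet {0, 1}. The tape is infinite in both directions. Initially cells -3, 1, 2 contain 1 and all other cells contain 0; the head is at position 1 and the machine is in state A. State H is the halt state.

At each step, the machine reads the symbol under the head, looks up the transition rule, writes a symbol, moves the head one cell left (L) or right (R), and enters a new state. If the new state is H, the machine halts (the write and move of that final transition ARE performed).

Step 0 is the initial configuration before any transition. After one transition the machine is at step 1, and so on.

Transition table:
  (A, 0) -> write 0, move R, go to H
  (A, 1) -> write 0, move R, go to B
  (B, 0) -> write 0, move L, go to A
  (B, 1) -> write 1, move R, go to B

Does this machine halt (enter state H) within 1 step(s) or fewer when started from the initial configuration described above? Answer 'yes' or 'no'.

Step 1: in state A at pos 1, read 1 -> (A,1)->write 0,move R,goto B. Now: state=B, head=2, tape[-4..3]=01000010 (head:       ^)
After 1 step(s): state = B (not H) -> not halted within 1 -> no

Answer: no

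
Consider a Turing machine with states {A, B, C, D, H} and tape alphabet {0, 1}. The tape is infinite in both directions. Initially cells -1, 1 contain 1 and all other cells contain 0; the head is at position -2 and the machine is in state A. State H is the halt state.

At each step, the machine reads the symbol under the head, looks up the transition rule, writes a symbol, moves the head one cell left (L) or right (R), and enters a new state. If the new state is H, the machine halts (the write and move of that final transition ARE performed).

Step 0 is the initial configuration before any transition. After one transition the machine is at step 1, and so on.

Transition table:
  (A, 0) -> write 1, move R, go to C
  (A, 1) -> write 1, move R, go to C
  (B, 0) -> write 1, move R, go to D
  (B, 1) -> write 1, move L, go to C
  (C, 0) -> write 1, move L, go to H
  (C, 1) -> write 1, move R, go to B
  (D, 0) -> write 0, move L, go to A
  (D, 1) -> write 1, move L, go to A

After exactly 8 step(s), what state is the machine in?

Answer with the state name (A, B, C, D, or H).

Answer: A

Derivation:
Step 1: in state A at pos -2, read 0 -> (A,0)->write 1,move R,goto C. Now: state=C, head=-1, tape[-3..2]=011010 (head:   ^)
Step 2: in state C at pos -1, read 1 -> (C,1)->write 1,move R,goto B. Now: state=B, head=0, tape[-3..2]=011010 (head:    ^)
Step 3: in state B at pos 0, read 0 -> (B,0)->write 1,move R,goto D. Now: state=D, head=1, tape[-3..2]=011110 (head:     ^)
Step 4: in state D at pos 1, read 1 -> (D,1)->write 1,move L,goto A. Now: state=A, head=0, tape[-3..2]=011110 (head:    ^)
Step 5: in state A at pos 0, read 1 -> (A,1)->write 1,move R,goto C. Now: state=C, head=1, tape[-3..2]=011110 (head:     ^)
Step 6: in state C at pos 1, read 1 -> (C,1)->write 1,move R,goto B. Now: state=B, head=2, tape[-3..3]=0111100 (head:      ^)
Step 7: in state B at pos 2, read 0 -> (B,0)->write 1,move R,goto D. Now: state=D, head=3, tape[-3..4]=01111100 (head:       ^)
Step 8: in state D at pos 3, read 0 -> (D,0)->write 0,move L,goto A. Now: state=A, head=2, tape[-3..4]=01111100 (head:      ^)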